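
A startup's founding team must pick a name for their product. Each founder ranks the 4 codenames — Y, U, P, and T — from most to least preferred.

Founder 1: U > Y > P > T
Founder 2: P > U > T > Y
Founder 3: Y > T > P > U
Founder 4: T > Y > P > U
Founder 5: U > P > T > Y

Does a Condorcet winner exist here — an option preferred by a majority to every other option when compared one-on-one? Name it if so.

Head-to-head results (5 voters total):
Y vs U: U wins 3–2.
Y vs P: Y wins 3–2.
Y vs T: T wins 3–2.
U vs P: P wins 3–2.
U vs T: U wins 3–2.
P vs T: P wins 3–2.
No candidate beats all others: Y beats P beats U beats Y, a majority cycle.

No Condorcet winner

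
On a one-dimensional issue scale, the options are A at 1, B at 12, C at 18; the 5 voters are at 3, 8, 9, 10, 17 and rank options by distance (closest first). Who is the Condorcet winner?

With single-peaked preferences on a line, the Condorcet winner is the candidate closest to the median voter.
The median voter (position 9) is closest to B at 12.
Check: B vs C — voters closer to B: 4 of 5.

B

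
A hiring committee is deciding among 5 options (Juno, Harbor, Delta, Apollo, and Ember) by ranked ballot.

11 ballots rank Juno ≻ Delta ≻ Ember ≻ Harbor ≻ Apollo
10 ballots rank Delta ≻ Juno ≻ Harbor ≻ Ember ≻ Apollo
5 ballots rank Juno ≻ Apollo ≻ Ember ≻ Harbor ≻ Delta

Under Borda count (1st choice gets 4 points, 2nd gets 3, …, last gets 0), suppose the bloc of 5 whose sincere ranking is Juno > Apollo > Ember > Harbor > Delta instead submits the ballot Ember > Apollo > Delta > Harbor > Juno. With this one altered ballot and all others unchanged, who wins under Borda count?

Borda totals with the altered ballot: Juno 74, Harbor 36, Delta 83, Apollo 15, Ember 52.
The switch changes the winner from Juno to Delta.

Delta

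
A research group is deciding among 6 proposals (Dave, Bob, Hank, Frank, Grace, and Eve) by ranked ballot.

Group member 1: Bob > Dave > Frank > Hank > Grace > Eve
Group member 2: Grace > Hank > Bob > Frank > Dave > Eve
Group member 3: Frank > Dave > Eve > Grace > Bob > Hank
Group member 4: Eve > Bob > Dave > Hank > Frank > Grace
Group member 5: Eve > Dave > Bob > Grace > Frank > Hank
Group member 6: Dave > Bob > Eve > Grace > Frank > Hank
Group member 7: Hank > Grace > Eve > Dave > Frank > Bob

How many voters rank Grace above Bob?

3

Ballots ranking Grace above Bob: 3.
Ballots ranking Bob above Grace: 4.
So 3 of 7 voters prefer Grace to Bob.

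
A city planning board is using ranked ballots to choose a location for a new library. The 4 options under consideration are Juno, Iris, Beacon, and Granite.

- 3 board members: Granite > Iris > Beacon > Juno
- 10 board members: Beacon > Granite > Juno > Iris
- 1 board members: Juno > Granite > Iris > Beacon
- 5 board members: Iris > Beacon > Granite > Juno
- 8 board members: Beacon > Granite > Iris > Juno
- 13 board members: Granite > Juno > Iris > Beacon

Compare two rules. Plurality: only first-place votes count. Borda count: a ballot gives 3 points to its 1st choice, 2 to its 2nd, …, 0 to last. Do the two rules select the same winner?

No

Plurality first-place counts: Juno 1, Iris 5, Beacon 18, Granite 16 → Beacon.
Borda totals: Juno 39, Iris 43, Beacon 67, Granite 91 → Granite.
The two rules disagree: plurality picks Beacon, Borda picks Granite.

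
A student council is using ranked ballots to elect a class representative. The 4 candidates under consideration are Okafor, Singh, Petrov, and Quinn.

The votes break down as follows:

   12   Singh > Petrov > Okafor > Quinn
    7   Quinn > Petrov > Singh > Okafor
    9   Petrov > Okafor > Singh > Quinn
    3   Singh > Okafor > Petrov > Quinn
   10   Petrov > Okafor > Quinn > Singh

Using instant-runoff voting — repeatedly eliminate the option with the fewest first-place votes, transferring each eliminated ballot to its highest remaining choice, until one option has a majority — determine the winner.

Petrov

Round 1: Petrov 19, Singh 15, Quinn 7, Okafor 0. Okafor has the fewest and is eliminated.
Round 2: Petrov 19, Singh 15, Quinn 7. Quinn has the fewest and is eliminated.
Round 3: Petrov 26, Singh 15. Petrov has a majority.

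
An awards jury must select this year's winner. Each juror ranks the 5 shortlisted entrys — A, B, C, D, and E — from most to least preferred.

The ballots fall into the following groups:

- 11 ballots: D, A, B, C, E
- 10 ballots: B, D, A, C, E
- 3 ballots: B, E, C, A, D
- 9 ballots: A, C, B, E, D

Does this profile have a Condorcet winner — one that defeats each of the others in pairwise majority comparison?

Head-to-head results (33 voters total):
A vs B: A wins 20–13.
A vs C: A wins 30–3.
A vs D: D wins 21–12.
A vs E: A wins 30–3.
B vs C: B wins 24–9.
B vs D: B wins 22–11.
B vs E: B wins 33–0.
C vs D: D wins 21–12.
C vs E: C wins 30–3.
D vs E: D wins 21–12.
No candidate beats all others: A beats B beats D beats A, a majority cycle.

No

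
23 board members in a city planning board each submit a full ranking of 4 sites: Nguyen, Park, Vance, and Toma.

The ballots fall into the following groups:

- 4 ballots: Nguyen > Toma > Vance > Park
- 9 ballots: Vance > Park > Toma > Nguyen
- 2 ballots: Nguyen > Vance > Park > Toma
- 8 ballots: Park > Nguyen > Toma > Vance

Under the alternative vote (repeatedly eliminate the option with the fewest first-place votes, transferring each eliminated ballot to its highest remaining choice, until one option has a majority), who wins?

Round 1: Vance 9, Park 8, Nguyen 6, Toma 0. Toma has the fewest and is eliminated.
Round 2: Vance 9, Park 8, Nguyen 6. Nguyen has the fewest and is eliminated.
Round 3: Vance 15, Park 8. Vance has a majority.

Vance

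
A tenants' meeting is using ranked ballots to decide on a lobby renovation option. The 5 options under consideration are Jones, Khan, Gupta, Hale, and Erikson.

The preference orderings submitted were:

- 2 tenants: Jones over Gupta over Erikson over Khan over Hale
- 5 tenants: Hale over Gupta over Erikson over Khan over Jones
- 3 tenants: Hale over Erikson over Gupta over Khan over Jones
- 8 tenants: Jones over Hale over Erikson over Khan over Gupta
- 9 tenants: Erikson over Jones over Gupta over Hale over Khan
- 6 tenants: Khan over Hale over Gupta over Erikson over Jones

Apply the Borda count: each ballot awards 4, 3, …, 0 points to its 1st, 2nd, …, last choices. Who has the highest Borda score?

Borda scores:
  Jones: 2·4 + 5·0 + 3·0 + 8·4 + 9·3 + 6·0 = 67
  Khan: 2·1 + 5·1 + 3·1 + 8·1 + 9·0 + 6·4 = 42
  Gupta: 2·3 + 5·3 + 3·2 + 8·0 + 9·2 + 6·2 = 57
  Hale: 2·0 + 5·4 + 3·4 + 8·3 + 9·1 + 6·3 = 83
  Erikson: 2·2 + 5·2 + 3·3 + 8·2 + 9·4 + 6·1 = 81
Hale has the highest total.

Hale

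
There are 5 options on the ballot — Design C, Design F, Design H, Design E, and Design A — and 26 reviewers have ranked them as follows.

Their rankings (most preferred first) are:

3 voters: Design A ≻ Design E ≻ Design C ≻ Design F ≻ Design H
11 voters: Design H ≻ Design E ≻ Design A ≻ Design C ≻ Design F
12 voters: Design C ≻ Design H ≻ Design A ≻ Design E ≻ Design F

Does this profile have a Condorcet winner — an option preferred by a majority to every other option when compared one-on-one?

No

Head-to-head results (26 voters total):
Design C vs Design F: Design C wins 26–0.
Design C vs Design H: Design C wins 15–11.
Design C vs Design E: Design E wins 14–12.
Design C vs Design A: Design A wins 14–12.
Design F vs Design H: Design H wins 23–3.
Design F vs Design E: Design E wins 26–0.
Design F vs Design A: Design A wins 26–0.
Design H vs Design E: Design H wins 23–3.
Design H vs Design A: Design H wins 23–3.
Design E vs Design A: Design A wins 15–11.
No candidate beats all others: Design C beats Design H beats Design E beats Design C, a majority cycle.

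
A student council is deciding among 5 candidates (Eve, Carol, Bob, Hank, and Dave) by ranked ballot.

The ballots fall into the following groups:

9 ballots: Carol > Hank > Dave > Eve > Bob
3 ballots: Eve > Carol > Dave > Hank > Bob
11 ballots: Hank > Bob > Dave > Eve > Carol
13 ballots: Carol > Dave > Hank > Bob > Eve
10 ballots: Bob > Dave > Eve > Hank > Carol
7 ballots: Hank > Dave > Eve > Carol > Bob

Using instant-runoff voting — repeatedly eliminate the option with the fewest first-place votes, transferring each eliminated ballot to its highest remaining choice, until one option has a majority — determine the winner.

Round 1: Carol 22, Hank 18, Bob 10, Eve 3, Dave 0. Dave has the fewest and is eliminated.
Round 2: Carol 22, Hank 18, Bob 10, Eve 3. Eve has the fewest and is eliminated.
Round 3: Carol 25, Hank 18, Bob 10. Bob has the fewest and is eliminated.
Round 4: Hank 28, Carol 25. Hank has a majority.

Hank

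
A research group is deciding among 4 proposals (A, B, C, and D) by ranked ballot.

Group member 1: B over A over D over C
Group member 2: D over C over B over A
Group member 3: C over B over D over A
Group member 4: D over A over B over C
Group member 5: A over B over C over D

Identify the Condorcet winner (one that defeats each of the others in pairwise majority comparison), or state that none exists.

Head-to-head results (5 voters total):
A vs B: B wins 3–2.
A vs C: A wins 3–2.
A vs D: D wins 3–2.
B vs C: B wins 3–2.
B vs D: B wins 3–2.
C vs D: D wins 3–2.
B beats each rival — A (3–2), C (3–2), D (3–2) — so B is the Condorcet winner.

B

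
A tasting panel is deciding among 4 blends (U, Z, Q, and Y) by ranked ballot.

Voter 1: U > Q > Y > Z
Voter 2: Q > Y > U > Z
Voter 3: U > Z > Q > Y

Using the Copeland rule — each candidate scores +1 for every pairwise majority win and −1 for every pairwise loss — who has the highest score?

U

Pairwise results:
  U vs Z: U wins 3–0.
  U vs Q: U wins 2–1.
  U vs Y: U wins 2–1.
  Z vs Q: Q wins 2–1.
  Z vs Y: Y wins 2–1.
  Q vs Y: Q wins 3–0.
Copeland scores (wins − losses):
  U: 3 − 0 = 3
  Z: 0 − 3 = -3
  Q: 2 − 1 = 1
  Y: 1 − 2 = -1
U has the best Copeland score.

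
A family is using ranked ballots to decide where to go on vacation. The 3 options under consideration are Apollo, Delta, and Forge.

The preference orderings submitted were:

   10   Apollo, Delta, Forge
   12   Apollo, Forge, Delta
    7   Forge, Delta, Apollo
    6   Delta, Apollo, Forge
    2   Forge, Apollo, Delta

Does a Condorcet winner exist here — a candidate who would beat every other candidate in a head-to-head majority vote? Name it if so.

Apollo

Head-to-head results (37 voters total):
Apollo vs Delta: Apollo wins 24–13.
Apollo vs Forge: Apollo wins 28–9.
Delta vs Forge: Forge wins 21–16.
Apollo beats each rival — Delta (24–13), Forge (28–9) — so Apollo is the Condorcet winner.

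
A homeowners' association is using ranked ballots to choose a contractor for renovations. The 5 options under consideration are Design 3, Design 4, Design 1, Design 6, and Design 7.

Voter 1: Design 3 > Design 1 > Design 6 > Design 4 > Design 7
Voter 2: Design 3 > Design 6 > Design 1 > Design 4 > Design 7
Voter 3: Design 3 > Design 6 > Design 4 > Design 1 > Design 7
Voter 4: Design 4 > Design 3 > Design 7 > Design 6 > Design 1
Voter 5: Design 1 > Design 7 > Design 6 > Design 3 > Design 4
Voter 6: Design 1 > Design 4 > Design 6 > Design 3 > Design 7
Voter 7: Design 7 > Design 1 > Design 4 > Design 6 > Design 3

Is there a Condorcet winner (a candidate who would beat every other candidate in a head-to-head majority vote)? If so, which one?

Design 3

Head-to-head results (7 voters total):
Design 3 vs Design 4: Design 3 wins 4–3.
Design 3 vs Design 1: Design 3 wins 4–3.
Design 3 vs Design 6: Design 3 wins 4–3.
Design 3 vs Design 7: Design 3 wins 5–2.
Design 4 vs Design 1: Design 1 wins 5–2.
Design 4 vs Design 6: Design 6 wins 4–3.
Design 4 vs Design 7: Design 4 wins 5–2.
Design 1 vs Design 6: Design 1 wins 4–3.
Design 1 vs Design 7: Design 1 wins 5–2.
Design 6 vs Design 7: Design 6 wins 4–3.
Design 3 beats each rival — Design 4 (4–3), Design 1 (4–3), Design 6 (4–3), Design 7 (5–2) — so Design 3 is the Condorcet winner.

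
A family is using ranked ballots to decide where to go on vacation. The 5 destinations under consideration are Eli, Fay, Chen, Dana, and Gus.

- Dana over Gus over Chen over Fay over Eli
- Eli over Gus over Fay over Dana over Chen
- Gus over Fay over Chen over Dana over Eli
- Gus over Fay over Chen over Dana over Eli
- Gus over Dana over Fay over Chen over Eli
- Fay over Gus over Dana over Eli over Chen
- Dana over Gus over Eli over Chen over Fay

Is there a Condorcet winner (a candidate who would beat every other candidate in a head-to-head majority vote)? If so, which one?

Head-to-head results (7 voters total):
Eli vs Fay: Fay wins 5–2.
Eli vs Chen: Chen wins 4–3.
Eli vs Dana: Dana wins 6–1.
Eli vs Gus: Gus wins 6–1.
Fay vs Chen: Fay wins 5–2.
Fay vs Dana: Fay wins 4–3.
Fay vs Gus: Gus wins 6–1.
Chen vs Dana: Dana wins 5–2.
Chen vs Gus: Gus wins 7–0.
Dana vs Gus: Gus wins 5–2.
Gus beats each rival — Eli (6–1), Fay (6–1), Chen (7–0), Dana (5–2) — so Gus is the Condorcet winner.

Gus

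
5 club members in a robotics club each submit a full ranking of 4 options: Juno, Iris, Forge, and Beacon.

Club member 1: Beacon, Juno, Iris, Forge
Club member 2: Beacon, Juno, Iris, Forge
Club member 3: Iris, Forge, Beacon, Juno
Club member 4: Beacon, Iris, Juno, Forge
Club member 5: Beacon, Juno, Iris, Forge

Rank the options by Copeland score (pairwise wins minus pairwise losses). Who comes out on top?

Pairwise results:
  Juno vs Iris: Juno wins 3–2.
  Juno vs Forge: Juno wins 4–1.
  Juno vs Beacon: Beacon wins 5–0.
  Iris vs Forge: Iris wins 5–0.
  Iris vs Beacon: Beacon wins 4–1.
  Forge vs Beacon: Beacon wins 4–1.
Copeland scores (wins − losses):
  Juno: 2 − 1 = 1
  Iris: 1 − 2 = -1
  Forge: 0 − 3 = -3
  Beacon: 3 − 0 = 3
Beacon has the best Copeland score.

Beacon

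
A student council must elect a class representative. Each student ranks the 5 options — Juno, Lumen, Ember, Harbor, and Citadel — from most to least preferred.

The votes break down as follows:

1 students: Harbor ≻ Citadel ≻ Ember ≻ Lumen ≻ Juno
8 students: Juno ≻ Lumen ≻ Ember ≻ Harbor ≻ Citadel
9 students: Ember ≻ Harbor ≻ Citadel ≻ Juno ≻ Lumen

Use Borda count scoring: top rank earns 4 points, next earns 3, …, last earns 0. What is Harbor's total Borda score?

Borda scores:
  Juno: 0 + 8·4 + 9·1 = 41
  Lumen: 1 + 8·3 + 9·0 = 25
  Ember: 2 + 8·2 + 9·4 = 54
  Harbor: 4 + 8·1 + 9·3 = 39
  Citadel: 3 + 8·0 + 9·2 = 21

39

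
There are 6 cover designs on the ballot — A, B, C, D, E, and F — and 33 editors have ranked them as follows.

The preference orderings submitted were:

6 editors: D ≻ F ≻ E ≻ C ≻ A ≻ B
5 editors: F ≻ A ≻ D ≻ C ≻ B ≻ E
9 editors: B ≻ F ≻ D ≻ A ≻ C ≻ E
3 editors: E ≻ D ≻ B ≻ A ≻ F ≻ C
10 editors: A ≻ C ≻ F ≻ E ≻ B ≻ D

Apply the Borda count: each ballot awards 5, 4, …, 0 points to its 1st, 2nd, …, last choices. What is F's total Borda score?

118

Borda scores:
  A: 6·1 + 5·4 + 9·2 + 3·2 + 10·5 = 100
  B: 6·0 + 5·1 + 9·5 + 3·3 + 10·1 = 69
  C: 6·2 + 5·2 + 9·1 + 3·0 + 10·4 = 71
  D: 6·5 + 5·3 + 9·3 + 3·4 + 10·0 = 84
  E: 6·3 + 5·0 + 9·0 + 3·5 + 10·2 = 53
  F: 6·4 + 5·5 + 9·4 + 3·1 + 10·3 = 118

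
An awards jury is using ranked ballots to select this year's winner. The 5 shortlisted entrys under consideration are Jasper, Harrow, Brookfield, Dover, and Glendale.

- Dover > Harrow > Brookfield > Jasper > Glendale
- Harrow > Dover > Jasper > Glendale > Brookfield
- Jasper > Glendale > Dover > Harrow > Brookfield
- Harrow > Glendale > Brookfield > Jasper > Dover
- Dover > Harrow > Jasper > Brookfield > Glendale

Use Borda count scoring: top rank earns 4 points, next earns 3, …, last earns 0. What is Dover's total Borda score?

13

Borda scores:
  Jasper: 1 + 2 + 4 + 1 + 2 = 10
  Harrow: 3 + 4 + 1 + 4 + 3 = 15
  Brookfield: 2 + 0 + 0 + 2 + 1 = 5
  Dover: 4 + 3 + 2 + 0 + 4 = 13
  Glendale: 0 + 1 + 3 + 3 + 0 = 7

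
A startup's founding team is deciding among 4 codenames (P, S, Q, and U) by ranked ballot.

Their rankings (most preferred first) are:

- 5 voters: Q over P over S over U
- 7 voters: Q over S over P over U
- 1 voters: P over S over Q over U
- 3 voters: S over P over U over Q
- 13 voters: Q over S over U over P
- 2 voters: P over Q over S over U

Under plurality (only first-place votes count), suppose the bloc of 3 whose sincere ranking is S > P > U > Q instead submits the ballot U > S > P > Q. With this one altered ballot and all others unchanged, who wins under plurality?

First-place totals with the altered ballot: P 3, S 0, Q 25, U 3.
The winner is unchanged: still Q.

Q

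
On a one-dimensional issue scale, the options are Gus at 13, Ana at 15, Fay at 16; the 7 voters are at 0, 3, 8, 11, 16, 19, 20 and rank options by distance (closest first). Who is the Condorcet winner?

With single-peaked preferences on a line, the Condorcet winner is the candidate closest to the median voter.
The median voter (position 11) is closest to Gus at 13.
Check: Gus vs Ana — voters closer to Gus: 4 of 7.

Gus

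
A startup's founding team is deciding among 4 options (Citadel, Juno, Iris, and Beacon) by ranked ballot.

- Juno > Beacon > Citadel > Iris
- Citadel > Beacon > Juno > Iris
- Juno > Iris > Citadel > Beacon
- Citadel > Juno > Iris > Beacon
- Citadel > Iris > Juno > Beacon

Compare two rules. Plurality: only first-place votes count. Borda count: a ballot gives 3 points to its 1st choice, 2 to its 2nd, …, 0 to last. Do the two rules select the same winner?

Plurality first-place counts: Citadel 3, Juno 2, Iris 0, Beacon 0 → Citadel.
Borda totals: Citadel 11, Juno 10, Iris 5, Beacon 4 → Citadel.
The two rules agree on Citadel.

Yes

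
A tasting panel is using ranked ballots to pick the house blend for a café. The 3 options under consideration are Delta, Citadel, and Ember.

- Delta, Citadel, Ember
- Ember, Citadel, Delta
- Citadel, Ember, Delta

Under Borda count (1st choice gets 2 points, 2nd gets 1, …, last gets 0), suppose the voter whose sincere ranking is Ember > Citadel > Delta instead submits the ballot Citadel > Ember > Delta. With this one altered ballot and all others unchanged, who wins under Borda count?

Borda totals with the altered ballot: Delta 2, Citadel 5, Ember 2.
The winner is unchanged: still Citadel.

Citadel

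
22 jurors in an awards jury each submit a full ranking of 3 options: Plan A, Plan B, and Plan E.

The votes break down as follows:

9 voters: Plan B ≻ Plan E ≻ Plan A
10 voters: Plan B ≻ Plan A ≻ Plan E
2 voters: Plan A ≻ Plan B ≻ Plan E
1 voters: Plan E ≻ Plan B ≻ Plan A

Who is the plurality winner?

First-place vote totals:
  Plan A: 2
  Plan B: 19
  Plan E: 1
Plan B has the most first-place votes.

Plan B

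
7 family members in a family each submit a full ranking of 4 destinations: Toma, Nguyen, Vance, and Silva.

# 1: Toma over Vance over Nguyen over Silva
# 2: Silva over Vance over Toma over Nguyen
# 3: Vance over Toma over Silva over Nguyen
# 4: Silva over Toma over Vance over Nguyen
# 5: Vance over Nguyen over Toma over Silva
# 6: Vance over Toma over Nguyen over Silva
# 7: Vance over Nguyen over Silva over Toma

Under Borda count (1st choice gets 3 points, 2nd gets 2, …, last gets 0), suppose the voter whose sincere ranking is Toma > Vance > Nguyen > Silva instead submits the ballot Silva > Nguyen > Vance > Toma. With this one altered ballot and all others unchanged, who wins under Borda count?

Borda totals with the altered ballot: Toma 8, Nguyen 7, Vance 16, Silva 11.
The winner is unchanged: still Vance.

Vance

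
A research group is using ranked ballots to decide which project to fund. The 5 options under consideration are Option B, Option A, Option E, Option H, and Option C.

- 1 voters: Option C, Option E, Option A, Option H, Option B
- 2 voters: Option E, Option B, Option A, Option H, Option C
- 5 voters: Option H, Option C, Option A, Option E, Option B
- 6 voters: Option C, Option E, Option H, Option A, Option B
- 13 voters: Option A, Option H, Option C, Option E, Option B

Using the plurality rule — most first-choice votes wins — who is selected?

First-place vote totals:
  Option B: 0
  Option A: 13
  Option E: 2
  Option H: 5
  Option C: 7
Option A has the most first-place votes.

Option A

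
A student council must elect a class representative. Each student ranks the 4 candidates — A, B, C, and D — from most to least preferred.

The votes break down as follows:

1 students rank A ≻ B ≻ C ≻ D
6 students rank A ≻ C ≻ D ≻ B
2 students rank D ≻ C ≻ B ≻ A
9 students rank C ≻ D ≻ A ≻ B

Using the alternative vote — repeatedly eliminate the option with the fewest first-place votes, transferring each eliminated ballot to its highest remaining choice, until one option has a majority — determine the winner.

Round 1: C 9, A 7, D 2, B 0. B has the fewest and is eliminated.
Round 2: C 9, A 7, D 2. D has the fewest and is eliminated.
Round 3: C 11, A 7. C has a majority.

C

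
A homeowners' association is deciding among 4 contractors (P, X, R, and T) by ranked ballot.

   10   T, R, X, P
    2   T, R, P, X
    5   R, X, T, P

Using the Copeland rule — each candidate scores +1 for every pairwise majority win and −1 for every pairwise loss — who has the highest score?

Pairwise results:
  P vs X: X wins 15–2.
  P vs R: R wins 17–0.
  P vs T: T wins 17–0.
  X vs R: R wins 17–0.
  X vs T: T wins 12–5.
  R vs T: T wins 12–5.
Copeland scores (wins − losses):
  P: 0 − 3 = -3
  X: 1 − 2 = -1
  R: 2 − 1 = 1
  T: 3 − 0 = 3
T has the best Copeland score.

T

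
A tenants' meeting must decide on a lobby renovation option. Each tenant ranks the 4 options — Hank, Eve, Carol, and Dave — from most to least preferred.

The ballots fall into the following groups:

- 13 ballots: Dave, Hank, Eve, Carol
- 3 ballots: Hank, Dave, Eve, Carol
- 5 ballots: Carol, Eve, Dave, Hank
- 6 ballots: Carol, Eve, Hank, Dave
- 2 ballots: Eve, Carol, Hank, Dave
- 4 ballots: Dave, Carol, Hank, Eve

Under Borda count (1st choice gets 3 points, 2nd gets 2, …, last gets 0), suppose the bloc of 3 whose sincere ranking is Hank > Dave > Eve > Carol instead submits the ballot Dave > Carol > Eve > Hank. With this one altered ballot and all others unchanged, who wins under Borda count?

Dave

Borda totals with the altered ballot: Hank 38, Eve 44, Carol 51, Dave 65.
The winner is unchanged: still Dave.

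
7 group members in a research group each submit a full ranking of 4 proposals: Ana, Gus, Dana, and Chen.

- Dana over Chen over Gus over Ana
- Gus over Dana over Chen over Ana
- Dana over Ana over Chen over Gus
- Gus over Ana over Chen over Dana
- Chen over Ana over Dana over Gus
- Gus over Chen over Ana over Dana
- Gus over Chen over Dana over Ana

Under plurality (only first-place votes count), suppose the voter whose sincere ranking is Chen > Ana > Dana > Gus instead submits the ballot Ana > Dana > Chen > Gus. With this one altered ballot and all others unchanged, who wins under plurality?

Gus

First-place totals with the altered ballot: Ana 1, Gus 4, Dana 2, Chen 0.
The winner is unchanged: still Gus.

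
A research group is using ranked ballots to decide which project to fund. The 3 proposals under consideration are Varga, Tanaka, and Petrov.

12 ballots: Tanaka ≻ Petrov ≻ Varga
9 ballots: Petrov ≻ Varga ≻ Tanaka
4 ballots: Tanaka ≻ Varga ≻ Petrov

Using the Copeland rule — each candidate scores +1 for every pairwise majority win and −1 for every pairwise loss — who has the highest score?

Pairwise results:
  Varga vs Tanaka: Tanaka wins 16–9.
  Varga vs Petrov: Petrov wins 21–4.
  Tanaka vs Petrov: Tanaka wins 16–9.
Copeland scores (wins − losses):
  Varga: 0 − 2 = -2
  Tanaka: 2 − 0 = 2
  Petrov: 1 − 1 = 0
Tanaka has the best Copeland score.

Tanaka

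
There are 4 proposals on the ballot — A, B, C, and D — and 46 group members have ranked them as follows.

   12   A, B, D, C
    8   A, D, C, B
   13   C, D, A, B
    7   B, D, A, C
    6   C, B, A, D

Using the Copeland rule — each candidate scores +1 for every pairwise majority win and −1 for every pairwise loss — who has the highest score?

A

Pairwise results:
  A vs B: A wins 33–13.
  A vs C: A wins 27–19.
  A vs D: A wins 26–20.
  B vs C: C wins 27–19.
  B vs D: B wins 25–21.
  C vs D: D wins 27–19.
Copeland scores (wins − losses):
  A: 3 − 0 = 3
  B: 1 − 2 = -1
  C: 1 − 2 = -1
  D: 1 − 2 = -1
A has the best Copeland score.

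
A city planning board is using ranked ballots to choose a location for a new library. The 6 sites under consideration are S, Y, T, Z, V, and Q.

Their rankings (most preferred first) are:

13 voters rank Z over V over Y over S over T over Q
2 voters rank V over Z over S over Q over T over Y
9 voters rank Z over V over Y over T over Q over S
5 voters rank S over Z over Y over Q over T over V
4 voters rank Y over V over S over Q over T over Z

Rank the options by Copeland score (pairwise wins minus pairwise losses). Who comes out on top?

Pairwise results:
  S vs Y: Y wins 26–7.
  S vs T: S wins 24–9.
  S vs Z: Z wins 24–9.
  S vs V: V wins 28–5.
  S vs Q: S wins 24–9.
  Y vs T: Y wins 31–2.
  Y vs Z: Z wins 29–4.
  Y vs V: V wins 24–9.
  Y vs Q: Y wins 31–2.
  T vs Z: Z wins 29–4.
  T vs V: V wins 28–5.
  T vs Q: T wins 22–11.
  Z vs V: Z wins 27–6.
  Z vs Q: Z wins 29–4.
  V vs Q: V wins 28–5.
Copeland scores (wins − losses):
  S: 2 − 3 = -1
  Y: 3 − 2 = 1
  T: 1 − 4 = -3
  Z: 5 − 0 = 5
  V: 4 − 1 = 3
  Q: 0 − 5 = -5
Z has the best Copeland score.

Z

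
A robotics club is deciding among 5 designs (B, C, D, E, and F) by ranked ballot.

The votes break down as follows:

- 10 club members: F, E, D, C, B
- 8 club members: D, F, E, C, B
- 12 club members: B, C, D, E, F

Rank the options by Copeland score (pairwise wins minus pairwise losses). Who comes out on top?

Pairwise results:
  B vs C: C wins 18–12.
  B vs D: D wins 18–12.
  B vs E: E wins 18–12.
  B vs F: F wins 18–12.
  C vs D: D wins 18–12.
  C vs E: E wins 18–12.
  C vs F: F wins 18–12.
  D vs E: D wins 20–10.
  D vs F: D wins 20–10.
  E vs F: F wins 18–12.
Copeland scores (wins − losses):
  B: 0 − 4 = -4
  C: 1 − 3 = -2
  D: 4 − 0 = 4
  E: 2 − 2 = 0
  F: 3 − 1 = 2
D has the best Copeland score.

D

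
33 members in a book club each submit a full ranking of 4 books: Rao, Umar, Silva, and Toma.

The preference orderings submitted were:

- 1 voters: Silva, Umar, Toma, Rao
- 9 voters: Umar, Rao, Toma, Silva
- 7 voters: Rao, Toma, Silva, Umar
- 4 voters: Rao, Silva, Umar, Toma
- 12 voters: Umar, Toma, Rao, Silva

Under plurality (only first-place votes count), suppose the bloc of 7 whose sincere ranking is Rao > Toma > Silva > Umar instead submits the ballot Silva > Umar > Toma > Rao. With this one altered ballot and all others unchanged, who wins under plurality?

Umar

First-place totals with the altered ballot: Rao 4, Umar 21, Silva 8, Toma 0.
The winner is unchanged: still Umar.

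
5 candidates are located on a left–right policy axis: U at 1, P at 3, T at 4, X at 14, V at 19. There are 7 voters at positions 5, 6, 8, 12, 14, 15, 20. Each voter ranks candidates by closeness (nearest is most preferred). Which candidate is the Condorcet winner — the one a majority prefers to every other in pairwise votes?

X

With single-peaked preferences on a line, the Condorcet winner is the candidate closest to the median voter.
The median voter (position 12) is closest to X at 14.
Check: X vs U — voters closer to X: 5 of 7.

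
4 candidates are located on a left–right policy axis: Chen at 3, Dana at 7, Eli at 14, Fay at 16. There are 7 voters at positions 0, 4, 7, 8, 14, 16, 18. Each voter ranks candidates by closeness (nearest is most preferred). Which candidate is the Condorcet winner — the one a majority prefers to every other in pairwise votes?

With single-peaked preferences on a line, the Condorcet winner is the candidate closest to the median voter.
The median voter (position 8) is closest to Dana at 7.
Check: Dana vs Eli — voters closer to Dana: 4 of 7.

Dana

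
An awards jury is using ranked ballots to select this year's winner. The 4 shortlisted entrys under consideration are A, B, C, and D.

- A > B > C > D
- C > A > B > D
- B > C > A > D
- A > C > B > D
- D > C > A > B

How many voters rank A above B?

Ballots ranking A above B: 4.
Ballots ranking B above A: 1.
So 4 of 5 voters prefer A to B.

4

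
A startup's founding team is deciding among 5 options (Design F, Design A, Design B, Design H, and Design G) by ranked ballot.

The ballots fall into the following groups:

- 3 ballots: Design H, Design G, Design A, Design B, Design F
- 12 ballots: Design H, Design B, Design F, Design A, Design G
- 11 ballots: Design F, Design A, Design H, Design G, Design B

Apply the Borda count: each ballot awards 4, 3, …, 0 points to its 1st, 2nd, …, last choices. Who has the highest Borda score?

Design H

Borda scores:
  Design F: 3·0 + 12·2 + 11·4 = 68
  Design A: 3·2 + 12·1 + 11·3 = 51
  Design B: 3·1 + 12·3 + 11·0 = 39
  Design H: 3·4 + 12·4 + 11·2 = 82
  Design G: 3·3 + 12·0 + 11·1 = 20
Design H has the highest total.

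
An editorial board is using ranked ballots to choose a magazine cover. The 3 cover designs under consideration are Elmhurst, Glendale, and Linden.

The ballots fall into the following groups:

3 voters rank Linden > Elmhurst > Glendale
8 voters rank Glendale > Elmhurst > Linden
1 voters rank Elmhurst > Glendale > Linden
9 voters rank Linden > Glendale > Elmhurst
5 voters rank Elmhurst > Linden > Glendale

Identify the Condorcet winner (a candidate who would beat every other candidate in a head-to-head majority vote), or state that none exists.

Head-to-head results (26 voters total):
Elmhurst vs Glendale: Glendale wins 17–9.
Elmhurst vs Linden: Elmhurst wins 14–12.
Glendale vs Linden: Linden wins 17–9.
No candidate beats all others: Elmhurst beats Linden beats Glendale beats Elmhurst, a majority cycle.

None — there is no Condorcet winner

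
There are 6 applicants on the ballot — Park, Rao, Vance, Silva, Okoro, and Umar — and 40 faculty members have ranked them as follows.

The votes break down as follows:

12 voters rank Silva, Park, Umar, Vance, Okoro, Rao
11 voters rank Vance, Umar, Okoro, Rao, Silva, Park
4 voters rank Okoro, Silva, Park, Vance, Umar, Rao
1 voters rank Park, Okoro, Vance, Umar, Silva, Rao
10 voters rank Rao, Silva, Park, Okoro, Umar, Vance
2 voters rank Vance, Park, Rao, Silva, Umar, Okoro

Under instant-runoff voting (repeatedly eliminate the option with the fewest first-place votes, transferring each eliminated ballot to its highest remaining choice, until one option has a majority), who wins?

Round 1: Vance 13, Silva 12, Rao 10, Okoro 4, Park 1, Umar 0. Umar has the fewest and is eliminated.
Round 2: Vance 13, Silva 12, Rao 10, Okoro 4, Park 1. Park has the fewest and is eliminated.
Round 3: Vance 13, Silva 12, Rao 10, Okoro 5. Okoro has the fewest and is eliminated.
Round 4: Silva 16, Vance 14, Rao 10. Rao has the fewest and is eliminated.
Round 5: Silva 26, Vance 14. Silva has a majority.

Silva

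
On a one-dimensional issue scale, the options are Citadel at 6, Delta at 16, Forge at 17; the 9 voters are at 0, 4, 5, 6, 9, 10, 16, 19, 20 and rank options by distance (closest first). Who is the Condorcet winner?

Citadel

With single-peaked preferences on a line, the Condorcet winner is the candidate closest to the median voter.
The median voter (position 9) is closest to Citadel at 6.
Check: Citadel vs Forge — voters closer to Citadel: 6 of 9.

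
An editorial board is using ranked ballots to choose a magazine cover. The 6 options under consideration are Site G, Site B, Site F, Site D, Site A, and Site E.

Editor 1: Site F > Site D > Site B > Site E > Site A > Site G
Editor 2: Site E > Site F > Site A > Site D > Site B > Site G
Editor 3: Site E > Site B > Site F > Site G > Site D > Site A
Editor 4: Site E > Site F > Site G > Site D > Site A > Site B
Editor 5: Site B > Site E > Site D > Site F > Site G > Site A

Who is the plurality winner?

Site E

First-place vote totals:
  Site G: 0
  Site B: 1
  Site F: 1
  Site D: 0
  Site A: 0
  Site E: 3
Site E has the most first-place votes.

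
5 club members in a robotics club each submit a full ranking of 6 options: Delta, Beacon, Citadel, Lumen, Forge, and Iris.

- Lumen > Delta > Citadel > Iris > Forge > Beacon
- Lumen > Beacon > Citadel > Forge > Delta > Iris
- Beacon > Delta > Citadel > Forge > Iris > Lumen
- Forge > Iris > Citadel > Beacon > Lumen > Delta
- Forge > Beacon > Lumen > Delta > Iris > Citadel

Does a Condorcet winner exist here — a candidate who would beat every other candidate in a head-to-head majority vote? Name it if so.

No Condorcet winner

Head-to-head results (5 voters total):
Delta vs Beacon: Beacon wins 4–1.
Delta vs Citadel: Delta wins 3–2.
Delta vs Lumen: Lumen wins 4–1.
Delta vs Forge: Forge wins 3–2.
Delta vs Iris: Delta wins 4–1.
Beacon vs Citadel: Beacon wins 3–2.
Beacon vs Lumen: Beacon wins 3–2.
Beacon vs Forge: Forge wins 3–2.
Beacon vs Iris: Beacon wins 3–2.
Citadel vs Lumen: Lumen wins 3–2.
Citadel vs Forge: Citadel wins 3–2.
Citadel vs Iris: Citadel wins 3–2.
Lumen vs Forge: Forge wins 3–2.
Lumen vs Iris: Lumen wins 3–2.
Forge vs Iris: Forge wins 4–1.
No candidate beats all others: Delta beats Citadel beats Forge beats Delta, a majority cycle.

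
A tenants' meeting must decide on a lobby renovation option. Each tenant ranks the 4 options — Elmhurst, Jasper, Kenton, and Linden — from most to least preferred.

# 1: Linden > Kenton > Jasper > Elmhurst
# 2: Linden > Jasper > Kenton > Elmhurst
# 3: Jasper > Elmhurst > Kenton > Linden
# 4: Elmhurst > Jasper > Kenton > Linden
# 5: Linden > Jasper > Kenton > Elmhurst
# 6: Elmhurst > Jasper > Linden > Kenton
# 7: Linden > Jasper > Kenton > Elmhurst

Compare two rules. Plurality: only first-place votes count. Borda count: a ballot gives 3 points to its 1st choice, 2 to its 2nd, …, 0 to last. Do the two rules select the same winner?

No

Plurality first-place counts: Elmhurst 2, Jasper 1, Kenton 0, Linden 4 → Linden.
Borda totals: Elmhurst 8, Jasper 14, Kenton 7, Linden 13 → Jasper.
The two rules disagree: plurality picks Linden, Borda picks Jasper.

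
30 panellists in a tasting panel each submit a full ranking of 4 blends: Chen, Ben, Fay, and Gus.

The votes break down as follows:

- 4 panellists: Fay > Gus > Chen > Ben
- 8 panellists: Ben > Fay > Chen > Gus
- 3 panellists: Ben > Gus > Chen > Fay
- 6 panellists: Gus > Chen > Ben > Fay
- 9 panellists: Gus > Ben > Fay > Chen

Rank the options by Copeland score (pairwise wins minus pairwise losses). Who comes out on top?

Pairwise results:
  Chen vs Ben: Ben wins 20–10.
  Chen vs Fay: Fay wins 21–9.
  Chen vs Gus: Gus wins 22–8.
  Ben vs Fay: Ben wins 26–4.
  Ben vs Gus: Gus wins 19–11.
  Fay vs Gus: Gus wins 18–12.
Copeland scores (wins − losses):
  Chen: 0 − 3 = -3
  Ben: 2 − 1 = 1
  Fay: 1 − 2 = -1
  Gus: 3 − 0 = 3
Gus has the best Copeland score.

Gus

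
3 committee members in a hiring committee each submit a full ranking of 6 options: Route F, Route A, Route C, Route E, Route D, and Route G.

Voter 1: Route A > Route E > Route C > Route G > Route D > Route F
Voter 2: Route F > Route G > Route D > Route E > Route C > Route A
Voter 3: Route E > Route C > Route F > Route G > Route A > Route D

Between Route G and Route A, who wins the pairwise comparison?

Ballots ranking Route G above Route A: 2.
Ballots ranking Route A above Route G: 1.
Route G wins the head-to-head, 2–1.

Route G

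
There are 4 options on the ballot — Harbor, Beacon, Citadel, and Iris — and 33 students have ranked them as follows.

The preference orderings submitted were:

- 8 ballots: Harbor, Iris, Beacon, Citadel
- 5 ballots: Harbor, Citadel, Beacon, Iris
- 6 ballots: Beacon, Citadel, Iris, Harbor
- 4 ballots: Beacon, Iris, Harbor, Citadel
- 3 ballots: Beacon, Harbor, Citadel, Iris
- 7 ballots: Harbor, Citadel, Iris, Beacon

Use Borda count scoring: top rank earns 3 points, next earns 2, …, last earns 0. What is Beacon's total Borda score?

52

Borda scores:
  Harbor: 8·3 + 5·3 + 6·0 + 4·1 + 3·2 + 7·3 = 70
  Beacon: 8·1 + 5·1 + 6·3 + 4·3 + 3·3 + 7·0 = 52
  Citadel: 8·0 + 5·2 + 6·2 + 4·0 + 3·1 + 7·2 = 39
  Iris: 8·2 + 5·0 + 6·1 + 4·2 + 3·0 + 7·1 = 37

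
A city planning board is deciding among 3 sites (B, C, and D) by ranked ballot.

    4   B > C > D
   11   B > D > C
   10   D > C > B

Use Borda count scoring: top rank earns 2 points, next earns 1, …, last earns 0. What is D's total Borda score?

Borda scores:
  B: 4·2 + 11·2 + 10·0 = 30
  C: 4·1 + 11·0 + 10·1 = 14
  D: 4·0 + 11·1 + 10·2 = 31

31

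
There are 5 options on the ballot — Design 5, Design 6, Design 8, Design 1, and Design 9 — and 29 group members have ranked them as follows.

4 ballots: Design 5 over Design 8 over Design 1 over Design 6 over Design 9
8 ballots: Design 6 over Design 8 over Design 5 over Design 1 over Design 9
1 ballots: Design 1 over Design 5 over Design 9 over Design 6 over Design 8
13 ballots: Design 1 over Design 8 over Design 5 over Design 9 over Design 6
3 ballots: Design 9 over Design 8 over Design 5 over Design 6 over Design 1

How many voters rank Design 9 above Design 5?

3

Ballots ranking Design 9 above Design 5: 3.
Ballots ranking Design 5 above Design 9: 4+8+1+13 = 26.
So 3 of 29 voters prefer Design 9 to Design 5.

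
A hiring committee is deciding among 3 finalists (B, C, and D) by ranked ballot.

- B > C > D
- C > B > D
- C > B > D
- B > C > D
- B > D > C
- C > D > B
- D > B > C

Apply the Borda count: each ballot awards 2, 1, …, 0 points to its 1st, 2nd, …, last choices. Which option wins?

B

Borda scores:
  B: 2 + 1 + 1 + 2 + 2 + 0 + 1 = 9
  C: 1 + 2 + 2 + 1 + 0 + 2 + 0 = 8
  D: 0 + 0 + 0 + 0 + 1 + 1 + 2 = 4
B has the highest total.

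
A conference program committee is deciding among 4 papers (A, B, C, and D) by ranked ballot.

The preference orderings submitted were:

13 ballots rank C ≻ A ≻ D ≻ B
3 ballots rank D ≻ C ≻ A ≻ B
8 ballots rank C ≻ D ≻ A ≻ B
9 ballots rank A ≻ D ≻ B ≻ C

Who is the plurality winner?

C

First-place vote totals:
  A: 9
  B: 0
  C: 21
  D: 3
C has the most first-place votes.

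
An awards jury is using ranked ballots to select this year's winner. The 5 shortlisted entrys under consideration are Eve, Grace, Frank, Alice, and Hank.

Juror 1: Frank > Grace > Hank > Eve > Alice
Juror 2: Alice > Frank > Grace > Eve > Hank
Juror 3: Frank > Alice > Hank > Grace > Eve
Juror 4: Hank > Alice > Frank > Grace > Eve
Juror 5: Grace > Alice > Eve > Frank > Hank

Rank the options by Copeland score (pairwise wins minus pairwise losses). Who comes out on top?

Pairwise results:
  Eve vs Grace: Grace wins 5–0.
  Eve vs Frank: Frank wins 4–1.
  Eve vs Alice: Alice wins 4–1.
  Eve vs Hank: Hank wins 3–2.
  Grace vs Frank: Frank wins 4–1.
  Grace vs Alice: Alice wins 3–2.
  Grace vs Hank: Grace wins 3–2.
  Frank vs Alice: Alice wins 3–2.
  Frank vs Hank: Frank wins 4–1.
  Alice vs Hank: Alice wins 3–2.
Copeland scores (wins − losses):
  Eve: 0 − 4 = -4
  Grace: 2 − 2 = 0
  Frank: 3 − 1 = 2
  Alice: 4 − 0 = 4
  Hank: 1 − 3 = -2
Alice has the best Copeland score.

Alice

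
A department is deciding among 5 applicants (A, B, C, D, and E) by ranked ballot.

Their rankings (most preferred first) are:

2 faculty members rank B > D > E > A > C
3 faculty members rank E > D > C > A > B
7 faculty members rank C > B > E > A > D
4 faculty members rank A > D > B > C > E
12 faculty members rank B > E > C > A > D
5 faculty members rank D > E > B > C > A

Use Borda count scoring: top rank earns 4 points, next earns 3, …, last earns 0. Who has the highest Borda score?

B

Borda scores:
  A: 2·1 + 3·1 + 7·1 + 4·4 + 12·1 + 5·0 = 40
  B: 2·4 + 3·0 + 7·3 + 4·2 + 12·4 + 5·2 = 95
  C: 2·0 + 3·2 + 7·4 + 4·1 + 12·2 + 5·1 = 67
  D: 2·3 + 3·3 + 7·0 + 4·3 + 12·0 + 5·4 = 47
  E: 2·2 + 3·4 + 7·2 + 4·0 + 12·3 + 5·3 = 81
B has the highest total.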